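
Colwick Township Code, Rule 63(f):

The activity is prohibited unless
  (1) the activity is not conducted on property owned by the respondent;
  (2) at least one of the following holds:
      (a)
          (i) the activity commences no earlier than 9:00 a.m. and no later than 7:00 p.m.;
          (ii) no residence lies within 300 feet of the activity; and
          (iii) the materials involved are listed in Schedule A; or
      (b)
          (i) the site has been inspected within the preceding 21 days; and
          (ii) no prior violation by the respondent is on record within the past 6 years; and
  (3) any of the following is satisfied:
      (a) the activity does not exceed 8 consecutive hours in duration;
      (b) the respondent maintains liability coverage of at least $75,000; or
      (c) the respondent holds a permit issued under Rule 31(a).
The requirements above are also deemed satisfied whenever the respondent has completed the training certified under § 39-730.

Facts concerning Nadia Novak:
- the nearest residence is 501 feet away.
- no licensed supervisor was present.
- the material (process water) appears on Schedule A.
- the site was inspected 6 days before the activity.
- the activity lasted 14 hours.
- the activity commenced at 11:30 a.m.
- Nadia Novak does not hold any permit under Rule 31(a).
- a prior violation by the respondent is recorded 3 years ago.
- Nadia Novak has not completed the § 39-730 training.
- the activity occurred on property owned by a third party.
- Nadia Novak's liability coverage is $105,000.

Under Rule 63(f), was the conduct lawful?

(1) not (own property) — met.
(i) start within hours — satisfied.
(ii) no residence in 300 ft — met.
(iii) Schedule A material — satisfied.
So (a) is satisfied (T AND T AND T).
(i) site inspected — met.
(ii) no prior violation — not met.
(b): T AND F → false.
So (2) is satisfied (T OR F).
(a) ≤ 8 hrs duration — not satisfied.
(b) coverage ≥ $75,000 — met.
(c) holds permit — not met.
So (3) is satisfied (F OR T OR F).
Overall: T AND T AND T → true.
Exception (training certified) — not satisfied.
Result: main true OR exception false → true.

Yes — lawful.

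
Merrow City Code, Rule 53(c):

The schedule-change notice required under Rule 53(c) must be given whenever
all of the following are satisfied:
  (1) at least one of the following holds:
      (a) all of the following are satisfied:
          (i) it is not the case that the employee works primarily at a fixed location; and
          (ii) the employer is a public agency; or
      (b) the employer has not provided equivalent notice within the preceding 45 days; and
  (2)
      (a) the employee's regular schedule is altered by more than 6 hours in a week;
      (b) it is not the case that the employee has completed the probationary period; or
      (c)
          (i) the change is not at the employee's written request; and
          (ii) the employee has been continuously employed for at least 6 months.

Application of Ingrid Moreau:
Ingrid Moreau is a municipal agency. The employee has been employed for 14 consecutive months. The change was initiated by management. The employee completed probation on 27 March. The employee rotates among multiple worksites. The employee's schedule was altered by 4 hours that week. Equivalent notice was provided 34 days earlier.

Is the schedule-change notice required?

(i) not (fixed location) — met.
(ii) public agency — satisfied.
(a): T AND T → true.
(b) no recent notice — fails.
So (1) is satisfied (T OR F).
(a) schedule shift > 6h — fails.
(b) not (past probation) — fails.
(i) not employee-requested — holds.
(ii) tenure ≥ 6 mo. — met.
(c): T AND T → true.
So (2) is satisfied (F OR F OR T).
Overall: T AND T → true.

Yes — required.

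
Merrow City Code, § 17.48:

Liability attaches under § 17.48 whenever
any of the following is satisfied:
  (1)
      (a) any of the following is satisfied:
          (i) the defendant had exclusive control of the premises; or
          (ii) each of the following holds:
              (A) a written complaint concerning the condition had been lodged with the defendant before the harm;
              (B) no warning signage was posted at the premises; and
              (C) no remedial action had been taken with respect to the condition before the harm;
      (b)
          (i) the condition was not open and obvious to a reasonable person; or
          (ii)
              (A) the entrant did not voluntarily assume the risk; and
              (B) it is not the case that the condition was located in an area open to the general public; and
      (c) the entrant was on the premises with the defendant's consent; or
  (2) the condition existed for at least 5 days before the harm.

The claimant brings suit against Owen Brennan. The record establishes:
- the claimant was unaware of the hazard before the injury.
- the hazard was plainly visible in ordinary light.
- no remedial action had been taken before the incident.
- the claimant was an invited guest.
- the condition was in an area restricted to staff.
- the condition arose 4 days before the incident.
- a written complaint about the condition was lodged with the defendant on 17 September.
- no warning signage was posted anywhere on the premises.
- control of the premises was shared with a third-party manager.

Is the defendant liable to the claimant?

Yes — liable.

(i) exclusive control — not met.
(A) complaint lodged — holds.
(B) no signage posted — met.
(C) no remedial action — holds.
So (ii) is satisfied (T AND T AND T).
(a) = F OR T = true.
(i) not open/obvious — not satisfied.
(A) no assumed risk — satisfied.
(B) not (public area) — holds.
So (ii) is satisfied (T AND T).
(b): F OR T → true.
(c) consent to enter — met.
So (1) is satisfied (T AND T AND T).
(2) condition ≥5 days old — fails.
Overall = T OR F = true.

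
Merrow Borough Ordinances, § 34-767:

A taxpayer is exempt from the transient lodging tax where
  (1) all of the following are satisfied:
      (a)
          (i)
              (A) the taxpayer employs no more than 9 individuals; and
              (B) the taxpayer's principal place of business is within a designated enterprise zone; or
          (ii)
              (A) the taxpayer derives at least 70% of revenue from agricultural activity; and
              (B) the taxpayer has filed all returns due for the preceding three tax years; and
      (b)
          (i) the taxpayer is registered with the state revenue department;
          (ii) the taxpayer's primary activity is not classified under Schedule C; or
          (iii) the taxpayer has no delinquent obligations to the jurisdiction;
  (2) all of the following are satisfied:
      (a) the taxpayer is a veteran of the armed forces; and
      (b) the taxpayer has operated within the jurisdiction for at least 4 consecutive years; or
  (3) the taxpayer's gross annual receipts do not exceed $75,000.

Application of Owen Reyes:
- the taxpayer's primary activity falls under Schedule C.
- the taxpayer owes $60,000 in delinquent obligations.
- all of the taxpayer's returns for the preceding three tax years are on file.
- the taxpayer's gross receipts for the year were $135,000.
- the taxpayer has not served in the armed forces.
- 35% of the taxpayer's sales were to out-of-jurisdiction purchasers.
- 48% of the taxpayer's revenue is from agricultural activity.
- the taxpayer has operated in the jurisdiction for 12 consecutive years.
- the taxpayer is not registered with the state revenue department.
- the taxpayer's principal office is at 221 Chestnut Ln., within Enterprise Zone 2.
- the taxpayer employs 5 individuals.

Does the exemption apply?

(A) ≤ 9 employees — met.
(B) in enterprise zone — satisfied.
(i) = T AND T = true.
(A) ≥70% agricultural — not met.
(B) returns current — satisfied.
(ii): F AND T → false.
So (a) is satisfied (T OR F).
(i) state-registered — fails.
(ii) not (Schedule C activity) — fails.
(iii) no delinquency — fails.
So (b) is not satisfied (F OR F OR F).
So (1) is not satisfied (T AND F).
(a) veteran — fails.
(b) ≥ 4 yrs in jurisdiction — met.
(2) = F AND T = false.
(3) receipts ≤ $75,000 — fails.
So Overall is not satisfied (F OR F OR F).

No — not exempt.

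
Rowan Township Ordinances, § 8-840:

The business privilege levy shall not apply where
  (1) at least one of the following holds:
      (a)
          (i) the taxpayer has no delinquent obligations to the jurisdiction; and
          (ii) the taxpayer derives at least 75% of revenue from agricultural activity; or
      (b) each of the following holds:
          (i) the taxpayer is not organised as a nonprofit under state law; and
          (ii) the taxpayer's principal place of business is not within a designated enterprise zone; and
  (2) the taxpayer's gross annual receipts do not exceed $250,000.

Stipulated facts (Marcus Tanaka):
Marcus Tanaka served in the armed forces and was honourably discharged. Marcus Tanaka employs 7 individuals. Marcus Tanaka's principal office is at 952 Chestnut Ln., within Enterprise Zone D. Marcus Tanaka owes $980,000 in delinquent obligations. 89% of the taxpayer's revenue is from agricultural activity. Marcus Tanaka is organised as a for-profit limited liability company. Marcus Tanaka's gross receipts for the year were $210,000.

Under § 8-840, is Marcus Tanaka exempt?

No — not exempt.

(i) no delinquency — not satisfied.
(ii) ≥75% agricultural — satisfied.
(a) = F AND T = false.
(i) not (nonprofit) — met.
(ii) not (in enterprise zone) — not met.
(b) = T AND F = false.
(1): F OR F → false.
(2) receipts ≤ $250,000 — holds.
Overall = F AND T = false.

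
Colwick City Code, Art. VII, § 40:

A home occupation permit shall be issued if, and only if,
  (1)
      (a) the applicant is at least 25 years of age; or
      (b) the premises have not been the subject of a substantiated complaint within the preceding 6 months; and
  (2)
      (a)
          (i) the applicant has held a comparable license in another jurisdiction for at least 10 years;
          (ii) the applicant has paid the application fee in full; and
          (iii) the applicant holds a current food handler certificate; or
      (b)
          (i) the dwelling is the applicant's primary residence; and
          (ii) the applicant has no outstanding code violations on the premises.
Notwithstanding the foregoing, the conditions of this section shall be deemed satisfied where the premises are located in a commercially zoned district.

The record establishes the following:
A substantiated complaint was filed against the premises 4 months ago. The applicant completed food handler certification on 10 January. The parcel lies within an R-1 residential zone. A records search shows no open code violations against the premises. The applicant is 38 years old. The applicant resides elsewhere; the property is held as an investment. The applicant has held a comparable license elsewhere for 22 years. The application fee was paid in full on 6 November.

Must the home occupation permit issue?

Yes — granted.

(a) age ≥ 25 — satisfied.
(b) no complaint in 6 mo. — not satisfied.
(1) = T OR F = true.
(i) prior license ≥ 10 yr — satisfied.
(ii) fee paid — holds.
(iii) food handler cert. — satisfied.
So (a) is satisfied (T AND T AND T).
(i) primary residence — not satisfied.
(ii) no code violations — met.
(b): F AND T → false.
(2): T OR F → true.
Overall: T AND T → true.
Exception (commercially zoned) — not satisfied.
Result: main true OR exception false → true.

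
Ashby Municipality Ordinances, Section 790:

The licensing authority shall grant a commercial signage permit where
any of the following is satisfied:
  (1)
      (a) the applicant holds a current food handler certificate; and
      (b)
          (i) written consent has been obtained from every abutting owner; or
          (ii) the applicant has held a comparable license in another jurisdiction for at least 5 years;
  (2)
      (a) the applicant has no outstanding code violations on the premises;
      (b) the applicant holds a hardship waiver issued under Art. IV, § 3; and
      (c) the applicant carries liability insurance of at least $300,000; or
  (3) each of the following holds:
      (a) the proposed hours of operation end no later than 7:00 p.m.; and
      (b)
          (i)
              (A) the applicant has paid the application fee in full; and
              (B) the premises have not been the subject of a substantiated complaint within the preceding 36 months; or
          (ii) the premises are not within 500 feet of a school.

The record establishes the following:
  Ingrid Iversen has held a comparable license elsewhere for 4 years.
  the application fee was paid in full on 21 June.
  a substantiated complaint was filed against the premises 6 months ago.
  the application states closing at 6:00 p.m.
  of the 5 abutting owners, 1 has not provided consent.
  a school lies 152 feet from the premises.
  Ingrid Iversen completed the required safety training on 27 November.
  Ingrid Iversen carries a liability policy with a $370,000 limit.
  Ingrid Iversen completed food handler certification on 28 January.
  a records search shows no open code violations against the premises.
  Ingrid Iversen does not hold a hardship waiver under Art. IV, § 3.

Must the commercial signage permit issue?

(a) food handler cert. — holds.
(i) all abutters consent — fails.
(ii) prior license ≥ 5 yr — not satisfied.
(b) = F OR F = false.
(1): T AND F → false.
(a) no code violations — holds.
(b) hardship waiver — not met.
(c) insurance ≥ $300,000 — met.
So (2) is not satisfied (T AND F AND T).
(a) closes by 7 p.m. — met.
(A) fee paid — satisfied.
(B) no complaint in 36 mo. — fails.
So (i) is not satisfied (T AND F).
(ii) ≥500 ft from school — fails.
(b) = F OR F = false.
So (3) is not satisfied (T AND F).
So Overall is not satisfied (F OR F OR F).

No — denied.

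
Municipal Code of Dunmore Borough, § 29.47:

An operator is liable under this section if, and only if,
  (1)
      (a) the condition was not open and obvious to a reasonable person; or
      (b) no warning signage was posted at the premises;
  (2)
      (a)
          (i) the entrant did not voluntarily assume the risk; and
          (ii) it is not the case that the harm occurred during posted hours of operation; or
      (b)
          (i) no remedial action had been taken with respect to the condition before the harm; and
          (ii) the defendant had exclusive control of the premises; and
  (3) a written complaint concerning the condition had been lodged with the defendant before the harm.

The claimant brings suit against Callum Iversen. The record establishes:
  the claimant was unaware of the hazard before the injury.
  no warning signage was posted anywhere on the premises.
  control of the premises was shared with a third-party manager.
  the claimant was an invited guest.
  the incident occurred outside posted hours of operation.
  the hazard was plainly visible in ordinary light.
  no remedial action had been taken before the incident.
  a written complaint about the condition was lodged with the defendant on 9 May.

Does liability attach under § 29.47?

Yes — liable.

(a) not open/obvious — fails.
(b) no signage posted — met.
(1): F OR T → true.
(i) no assumed risk — met.
(ii) not (during posted hours) — satisfied.
(a) = T AND T = true.
(i) no remedial action — met.
(ii) exclusive control — fails.
(b) = T AND F = false.
So (2) is satisfied (T OR F).
(3) complaint lodged — satisfied.
Overall: T AND T AND T → true.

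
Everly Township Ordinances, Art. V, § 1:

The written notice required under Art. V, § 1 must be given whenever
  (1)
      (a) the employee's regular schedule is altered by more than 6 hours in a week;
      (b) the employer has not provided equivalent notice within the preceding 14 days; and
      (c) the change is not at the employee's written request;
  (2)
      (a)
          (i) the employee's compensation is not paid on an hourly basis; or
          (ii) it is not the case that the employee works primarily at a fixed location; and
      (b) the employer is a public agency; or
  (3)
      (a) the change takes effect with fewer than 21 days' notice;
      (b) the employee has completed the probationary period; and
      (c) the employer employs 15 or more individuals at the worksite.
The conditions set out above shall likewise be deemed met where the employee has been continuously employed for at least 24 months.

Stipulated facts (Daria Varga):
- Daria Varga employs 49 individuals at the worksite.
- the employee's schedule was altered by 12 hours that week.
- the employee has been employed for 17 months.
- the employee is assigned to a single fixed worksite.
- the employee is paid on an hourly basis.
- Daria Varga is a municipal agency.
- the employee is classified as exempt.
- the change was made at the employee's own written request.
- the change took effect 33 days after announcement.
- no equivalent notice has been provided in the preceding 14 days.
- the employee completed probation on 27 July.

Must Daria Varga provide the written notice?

No — not required.

(a) schedule shift > 6h — met.
(b) no recent notice — satisfied.
(c) not employee-requested — not met.
(1): T AND T AND F → false.
(i) not (hourly-paid) — not satisfied.
(ii) not (fixed location) — fails.
(a) = F OR F = false.
(b) public agency — met.
(2) = F AND T = false.
(a) < 21 days' notice — not satisfied.
(b) past probation — satisfied.
(c) ≥ 15 at site — satisfied.
(3): F AND T AND T → false.
Overall = F OR F OR F = false.
Exception (tenure ≥ 24 mo.) — not satisfied.
Result: main false OR exception false → false.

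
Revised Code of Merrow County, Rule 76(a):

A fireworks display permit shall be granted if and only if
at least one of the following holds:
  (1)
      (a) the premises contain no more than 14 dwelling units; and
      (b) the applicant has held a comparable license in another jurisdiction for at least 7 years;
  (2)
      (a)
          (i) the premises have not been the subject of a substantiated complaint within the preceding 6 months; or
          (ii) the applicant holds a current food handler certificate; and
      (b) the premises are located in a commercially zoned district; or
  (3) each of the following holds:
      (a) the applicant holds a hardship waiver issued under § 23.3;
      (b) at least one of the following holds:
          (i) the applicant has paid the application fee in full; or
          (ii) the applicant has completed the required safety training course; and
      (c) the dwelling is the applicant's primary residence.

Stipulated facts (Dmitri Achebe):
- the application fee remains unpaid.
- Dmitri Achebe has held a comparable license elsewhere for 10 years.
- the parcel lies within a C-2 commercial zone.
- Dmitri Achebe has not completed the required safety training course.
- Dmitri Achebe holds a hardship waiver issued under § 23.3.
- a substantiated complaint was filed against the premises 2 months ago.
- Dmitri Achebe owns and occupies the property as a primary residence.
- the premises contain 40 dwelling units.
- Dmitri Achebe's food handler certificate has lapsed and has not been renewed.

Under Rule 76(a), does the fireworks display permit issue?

No — denied.

(a) ≤ 14 units — not satisfied.
(b) prior license ≥ 7 yr — satisfied.
(1): F AND T → false.
(i) no complaint in 6 mo. — not met.
(ii) food handler cert. — fails.
(a): F OR F → false.
(b) commercially zoned — holds.
(2) = F AND T = false.
(a) hardship waiver — holds.
(i) fee paid — not satisfied.
(ii) safety training — not met.
(b): F OR F → false.
(c) primary residence — satisfied.
So (3) is not satisfied (T AND F AND T).
Overall = F OR F OR F = false.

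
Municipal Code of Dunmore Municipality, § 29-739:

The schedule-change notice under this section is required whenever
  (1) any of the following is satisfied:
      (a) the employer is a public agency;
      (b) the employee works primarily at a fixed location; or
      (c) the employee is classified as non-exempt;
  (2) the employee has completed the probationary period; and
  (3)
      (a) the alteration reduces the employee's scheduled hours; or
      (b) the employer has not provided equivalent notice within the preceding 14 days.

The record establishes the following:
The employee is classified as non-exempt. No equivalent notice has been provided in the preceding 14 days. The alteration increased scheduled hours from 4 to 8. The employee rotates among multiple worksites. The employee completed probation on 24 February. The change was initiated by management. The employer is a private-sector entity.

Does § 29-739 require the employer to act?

(a) public agency — not met.
(b) fixed location — not satisfied.
(c) non-exempt — satisfied.
(1): F OR F OR T → true.
(2) past probation — met.
(a) hours reduced — fails.
(b) no recent notice — satisfied.
So (3) is satisfied (F OR T).
Overall = T AND T AND T = true.

Yes — required.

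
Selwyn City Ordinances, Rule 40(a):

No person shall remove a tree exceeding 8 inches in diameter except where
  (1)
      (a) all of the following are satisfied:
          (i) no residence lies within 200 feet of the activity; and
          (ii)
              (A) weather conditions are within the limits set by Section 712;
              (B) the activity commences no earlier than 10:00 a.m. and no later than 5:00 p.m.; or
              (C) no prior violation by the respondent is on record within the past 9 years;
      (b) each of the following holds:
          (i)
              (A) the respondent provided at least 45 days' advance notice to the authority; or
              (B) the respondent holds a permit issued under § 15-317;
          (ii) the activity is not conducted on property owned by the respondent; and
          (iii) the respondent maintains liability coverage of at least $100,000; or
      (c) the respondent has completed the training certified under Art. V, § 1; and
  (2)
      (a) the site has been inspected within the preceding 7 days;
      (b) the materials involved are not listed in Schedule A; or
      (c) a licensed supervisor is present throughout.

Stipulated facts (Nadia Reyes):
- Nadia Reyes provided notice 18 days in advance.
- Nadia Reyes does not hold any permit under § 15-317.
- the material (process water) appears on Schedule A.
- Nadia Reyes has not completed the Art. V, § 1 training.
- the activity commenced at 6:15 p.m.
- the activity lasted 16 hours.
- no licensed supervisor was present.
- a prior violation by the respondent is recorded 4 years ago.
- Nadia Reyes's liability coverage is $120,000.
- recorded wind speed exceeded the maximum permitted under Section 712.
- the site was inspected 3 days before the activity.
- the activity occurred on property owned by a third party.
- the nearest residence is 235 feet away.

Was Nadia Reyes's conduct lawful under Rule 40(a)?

(i) no residence in 200 ft — holds.
(A) weather ok — fails.
(B) start within hours — fails.
(C) no prior violation — fails.
(ii) = F OR F OR F = false.
(a) = T AND F = false.
(A) ≥45 days' notice — not satisfied.
(B) holds permit — not met.
So (i) is not satisfied (F OR F).
(ii) not (own property) — met.
(iii) coverage ≥ $100,000 — satisfied.
So (b) is not satisfied (F AND T AND T).
(c) training certified — fails.
So (1) is not satisfied (F OR F OR F).
(a) site inspected — holds.
(b) not (Schedule A material) — not satisfied.
(c) supervisor present — fails.
So (2) is satisfied (T OR F OR F).
Overall = F AND T = false.

No — unlawful.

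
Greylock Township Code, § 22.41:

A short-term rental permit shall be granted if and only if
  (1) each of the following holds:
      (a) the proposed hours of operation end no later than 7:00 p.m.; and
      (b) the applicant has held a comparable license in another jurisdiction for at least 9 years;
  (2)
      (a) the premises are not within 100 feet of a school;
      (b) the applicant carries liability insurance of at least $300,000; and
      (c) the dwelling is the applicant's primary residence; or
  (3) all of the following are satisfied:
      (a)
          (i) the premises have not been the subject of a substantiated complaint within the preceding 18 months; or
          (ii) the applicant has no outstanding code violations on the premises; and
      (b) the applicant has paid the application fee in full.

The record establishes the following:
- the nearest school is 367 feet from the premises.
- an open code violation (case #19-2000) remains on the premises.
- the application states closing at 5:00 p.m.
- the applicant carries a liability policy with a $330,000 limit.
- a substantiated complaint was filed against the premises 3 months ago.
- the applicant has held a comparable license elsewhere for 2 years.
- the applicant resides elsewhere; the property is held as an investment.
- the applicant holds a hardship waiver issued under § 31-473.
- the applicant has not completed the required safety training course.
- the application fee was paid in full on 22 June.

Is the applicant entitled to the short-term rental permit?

(a) closes by 7 p.m. — met.
(b) prior license ≥ 9 yr — fails.
(1): T AND F → false.
(a) ≥100 ft from school — met.
(b) insurance ≥ $300,000 — met.
(c) primary residence — not satisfied.
So (2) is not satisfied (T AND T AND F).
(i) no complaint in 18 mo. — not satisfied.
(ii) no code violations — not met.
(a): F OR F → false.
(b) fee paid — met.
(3): F AND T → false.
So Overall is not satisfied (F OR F OR F).

No — denied.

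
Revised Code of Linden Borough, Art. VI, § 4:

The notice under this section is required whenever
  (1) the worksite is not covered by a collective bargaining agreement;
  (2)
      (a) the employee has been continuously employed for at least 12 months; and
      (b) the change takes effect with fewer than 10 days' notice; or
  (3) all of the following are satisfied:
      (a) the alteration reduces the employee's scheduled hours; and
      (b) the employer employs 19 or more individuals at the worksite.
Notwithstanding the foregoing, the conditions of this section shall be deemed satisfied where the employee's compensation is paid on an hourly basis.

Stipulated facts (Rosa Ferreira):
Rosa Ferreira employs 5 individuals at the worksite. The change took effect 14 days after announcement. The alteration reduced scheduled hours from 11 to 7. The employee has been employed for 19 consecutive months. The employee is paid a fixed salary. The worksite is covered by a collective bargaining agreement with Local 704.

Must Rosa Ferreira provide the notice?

(1) no CBA — fails.
(a) tenure ≥ 12 mo. — satisfied.
(b) < 10 days' notice — fails.
(2) = T AND F = false.
(a) hours reduced — met.
(b) ≥ 19 at site — fails.
(3): T AND F → false.
Overall = F OR F OR F = false.
Exception (hourly-paid) — not satisfied.
Result: main false OR exception false → false.

No — not required.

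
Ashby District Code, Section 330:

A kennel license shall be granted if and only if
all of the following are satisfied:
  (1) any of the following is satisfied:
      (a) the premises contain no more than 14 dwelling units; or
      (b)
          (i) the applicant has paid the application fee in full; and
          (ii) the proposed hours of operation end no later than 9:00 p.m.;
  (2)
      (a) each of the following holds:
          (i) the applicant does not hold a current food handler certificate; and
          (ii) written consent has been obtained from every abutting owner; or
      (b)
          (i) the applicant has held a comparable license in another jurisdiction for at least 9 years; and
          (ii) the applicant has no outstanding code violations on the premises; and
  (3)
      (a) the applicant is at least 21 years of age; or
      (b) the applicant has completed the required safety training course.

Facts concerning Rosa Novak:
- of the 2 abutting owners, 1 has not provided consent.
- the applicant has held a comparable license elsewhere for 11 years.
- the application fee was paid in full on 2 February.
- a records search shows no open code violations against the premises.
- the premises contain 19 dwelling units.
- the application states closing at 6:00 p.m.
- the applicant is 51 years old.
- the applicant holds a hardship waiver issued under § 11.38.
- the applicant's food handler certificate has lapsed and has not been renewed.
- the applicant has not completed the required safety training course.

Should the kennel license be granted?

(a) ≤ 14 units — fails.
(i) fee paid — holds.
(ii) closes by 9 p.m. — satisfied.
(b): T AND T → true.
(1) = F OR T = true.
(i) not (food handler cert.) — satisfied.
(ii) all abutters consent — not met.
(a) = T AND F = false.
(i) prior license ≥ 9 yr — satisfied.
(ii) no code violations — holds.
So (b) is satisfied (T AND T).
So (2) is satisfied (F OR T).
(a) age ≥ 21 — holds.
(b) safety training — not met.
(3): T OR F → true.
So Overall is satisfied (T AND T AND T).

Yes — granted.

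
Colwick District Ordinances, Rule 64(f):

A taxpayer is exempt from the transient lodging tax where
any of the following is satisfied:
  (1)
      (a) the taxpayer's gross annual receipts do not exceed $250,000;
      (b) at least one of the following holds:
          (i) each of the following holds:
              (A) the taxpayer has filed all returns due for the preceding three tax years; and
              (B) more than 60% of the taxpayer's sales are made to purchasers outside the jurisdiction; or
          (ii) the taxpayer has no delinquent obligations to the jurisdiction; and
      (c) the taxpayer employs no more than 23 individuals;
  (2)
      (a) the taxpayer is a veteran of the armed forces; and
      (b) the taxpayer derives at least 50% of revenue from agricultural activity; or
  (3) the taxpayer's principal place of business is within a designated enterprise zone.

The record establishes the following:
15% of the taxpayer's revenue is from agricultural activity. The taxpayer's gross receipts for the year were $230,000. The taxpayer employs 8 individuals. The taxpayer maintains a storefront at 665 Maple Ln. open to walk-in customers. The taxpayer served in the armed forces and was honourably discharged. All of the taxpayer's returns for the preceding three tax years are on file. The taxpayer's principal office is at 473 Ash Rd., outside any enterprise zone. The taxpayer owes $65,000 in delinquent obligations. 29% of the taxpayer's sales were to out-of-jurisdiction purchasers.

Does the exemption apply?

No — not exempt.

(a) receipts ≤ $250,000 — satisfied.
(A) returns current — satisfied.
(B) >60% out-of-jur. sales — fails.
(i): T AND F → false.
(ii) no delinquency — fails.
(b) = F OR F = false.
(c) ≤ 23 employees — met.
(1): T AND F AND T → false.
(a) veteran — satisfied.
(b) ≥50% agricultural — fails.
(2): T AND F → false.
(3) in enterprise zone — not met.
Overall = F OR F OR F = false.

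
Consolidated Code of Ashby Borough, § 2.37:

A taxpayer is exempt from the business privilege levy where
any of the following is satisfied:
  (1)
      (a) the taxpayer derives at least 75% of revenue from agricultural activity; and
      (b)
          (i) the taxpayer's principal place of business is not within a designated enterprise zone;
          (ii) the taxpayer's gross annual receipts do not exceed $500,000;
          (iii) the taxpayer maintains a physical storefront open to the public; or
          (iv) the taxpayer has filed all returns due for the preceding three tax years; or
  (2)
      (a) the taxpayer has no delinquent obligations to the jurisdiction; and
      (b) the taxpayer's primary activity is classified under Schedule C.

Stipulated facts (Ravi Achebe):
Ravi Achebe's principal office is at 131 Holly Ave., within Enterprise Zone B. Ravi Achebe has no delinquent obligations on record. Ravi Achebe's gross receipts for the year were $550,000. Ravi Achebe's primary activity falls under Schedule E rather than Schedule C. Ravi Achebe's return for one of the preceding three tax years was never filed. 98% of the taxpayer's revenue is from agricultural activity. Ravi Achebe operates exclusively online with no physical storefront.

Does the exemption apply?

No — not exempt.

(a) ≥75% agricultural — met.
(i) not (in enterprise zone) — not satisfied.
(ii) receipts ≤ $500,000 — not satisfied.
(iii) has storefront — not satisfied.
(iv) returns current — not met.
(b): F OR F OR F OR F → false.
(1) = T AND F = false.
(a) no delinquency — satisfied.
(b) Schedule C activity — fails.
(2) = T AND F = false.
Overall = F OR F = false.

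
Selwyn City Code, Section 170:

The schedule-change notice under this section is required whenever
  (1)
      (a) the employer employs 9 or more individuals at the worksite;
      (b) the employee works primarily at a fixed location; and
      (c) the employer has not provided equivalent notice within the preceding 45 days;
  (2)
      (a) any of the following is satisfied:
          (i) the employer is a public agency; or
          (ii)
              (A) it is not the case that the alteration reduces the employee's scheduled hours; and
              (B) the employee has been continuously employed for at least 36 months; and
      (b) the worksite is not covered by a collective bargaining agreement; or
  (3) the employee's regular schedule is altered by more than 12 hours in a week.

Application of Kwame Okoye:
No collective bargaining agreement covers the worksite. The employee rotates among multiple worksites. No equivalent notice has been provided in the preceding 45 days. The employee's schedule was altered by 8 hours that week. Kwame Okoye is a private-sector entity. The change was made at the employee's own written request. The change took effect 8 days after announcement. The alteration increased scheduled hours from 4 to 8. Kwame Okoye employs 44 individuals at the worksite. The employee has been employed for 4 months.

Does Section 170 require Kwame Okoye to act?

(a) ≥ 9 at site — met.
(b) fixed location — fails.
(c) no recent notice — met.
(1): T AND F AND T → false.
(i) public agency — fails.
(A) not (hours reduced) — satisfied.
(B) tenure ≥ 36 mo. — not satisfied.
So (ii) is not satisfied (T AND F).
(a): F OR F → false.
(b) no CBA — satisfied.
(2): F AND T → false.
(3) schedule shift > 12h — not met.
Overall: F OR F OR F → false.

No — not required.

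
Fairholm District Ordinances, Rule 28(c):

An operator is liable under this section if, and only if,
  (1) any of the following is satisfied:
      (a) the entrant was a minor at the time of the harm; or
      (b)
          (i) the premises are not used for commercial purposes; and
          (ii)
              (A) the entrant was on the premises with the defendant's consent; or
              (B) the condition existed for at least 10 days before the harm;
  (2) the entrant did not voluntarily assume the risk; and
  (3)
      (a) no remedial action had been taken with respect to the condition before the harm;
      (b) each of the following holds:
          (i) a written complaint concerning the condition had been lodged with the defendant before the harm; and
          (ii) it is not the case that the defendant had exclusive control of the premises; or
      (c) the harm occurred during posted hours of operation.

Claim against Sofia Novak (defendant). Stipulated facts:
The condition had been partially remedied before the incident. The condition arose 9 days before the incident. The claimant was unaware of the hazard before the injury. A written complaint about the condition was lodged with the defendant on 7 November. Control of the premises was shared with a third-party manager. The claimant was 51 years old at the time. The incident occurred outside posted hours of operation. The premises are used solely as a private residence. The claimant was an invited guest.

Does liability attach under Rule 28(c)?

Yes — liable.

(a) entrant a minor — not met.
(i) not (commercial use) — holds.
(A) consent to enter — met.
(B) condition ≥10 days old — not satisfied.
(ii) = T OR F = true.
(b): T AND T → true.
So (1) is satisfied (F OR T).
(2) no assumed risk — holds.
(a) no remedial action — fails.
(i) complaint lodged — satisfied.
(ii) not (exclusive control) — met.
So (b) is satisfied (T AND T).
(c) during posted hours — not satisfied.
So (3) is satisfied (F OR T OR F).
Overall: T AND T AND T → true.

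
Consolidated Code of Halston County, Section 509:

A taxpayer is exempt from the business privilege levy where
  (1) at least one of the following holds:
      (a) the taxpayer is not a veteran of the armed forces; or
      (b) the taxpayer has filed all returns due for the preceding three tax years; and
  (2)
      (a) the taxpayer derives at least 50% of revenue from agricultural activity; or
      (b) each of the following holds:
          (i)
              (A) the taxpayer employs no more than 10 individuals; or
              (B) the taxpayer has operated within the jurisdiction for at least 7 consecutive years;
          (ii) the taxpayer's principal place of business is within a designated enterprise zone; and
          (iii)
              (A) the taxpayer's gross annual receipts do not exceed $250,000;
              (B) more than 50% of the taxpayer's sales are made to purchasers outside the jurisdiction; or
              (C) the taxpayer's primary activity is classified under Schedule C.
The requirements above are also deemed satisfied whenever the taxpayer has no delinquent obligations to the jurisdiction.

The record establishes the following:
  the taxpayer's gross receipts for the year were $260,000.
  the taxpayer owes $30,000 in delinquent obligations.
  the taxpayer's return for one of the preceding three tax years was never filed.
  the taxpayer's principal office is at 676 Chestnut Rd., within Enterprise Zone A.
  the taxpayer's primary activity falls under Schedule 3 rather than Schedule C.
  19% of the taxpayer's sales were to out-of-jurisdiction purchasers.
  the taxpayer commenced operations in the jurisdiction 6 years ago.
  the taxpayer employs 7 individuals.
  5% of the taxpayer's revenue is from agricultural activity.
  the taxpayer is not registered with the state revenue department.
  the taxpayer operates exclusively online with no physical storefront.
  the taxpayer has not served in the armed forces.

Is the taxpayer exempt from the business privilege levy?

(a) not (veteran) — met.
(b) returns current — fails.
(1) = T OR F = true.
(a) ≥50% agricultural — fails.
(A) ≤ 10 employees — met.
(B) ≥ 7 yrs in jurisdiction — fails.
(i) = T OR F = true.
(ii) in enterprise zone — met.
(A) receipts ≤ $250,000 — fails.
(B) >50% out-of-jur. sales — not satisfied.
(C) Schedule C activity — not satisfied.
So (iii) is not satisfied (F OR F OR F).
(b) = T AND T AND F = false.
(2): F OR F → false.
So Overall is not satisfied (T AND F).
Exception (no delinquency) — not satisfied.
Result: main false OR exception false → false.

No — not exempt.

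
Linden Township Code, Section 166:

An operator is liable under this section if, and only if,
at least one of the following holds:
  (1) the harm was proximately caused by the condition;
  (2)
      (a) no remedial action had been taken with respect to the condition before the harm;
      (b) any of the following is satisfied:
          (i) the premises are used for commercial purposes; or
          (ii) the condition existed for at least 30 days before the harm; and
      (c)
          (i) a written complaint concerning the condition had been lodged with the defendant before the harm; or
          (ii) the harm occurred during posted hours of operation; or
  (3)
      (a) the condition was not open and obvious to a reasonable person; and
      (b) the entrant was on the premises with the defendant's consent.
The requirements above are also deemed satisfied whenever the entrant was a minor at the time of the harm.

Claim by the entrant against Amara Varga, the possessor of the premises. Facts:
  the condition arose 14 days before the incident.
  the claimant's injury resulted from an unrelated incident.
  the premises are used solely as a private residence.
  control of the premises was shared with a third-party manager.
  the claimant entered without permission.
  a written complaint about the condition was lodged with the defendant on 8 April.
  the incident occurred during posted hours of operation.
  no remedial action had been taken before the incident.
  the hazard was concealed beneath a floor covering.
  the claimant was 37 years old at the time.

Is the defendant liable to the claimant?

No — not liable.

(1) proximate cause — not satisfied.
(a) no remedial action — holds.
(i) commercial use — not met.
(ii) condition ≥30 days old — not satisfied.
So (b) is not satisfied (F OR F).
(i) complaint lodged — holds.
(ii) during posted hours — holds.
(c): T OR T → true.
So (2) is not satisfied (T AND F AND T).
(a) not open/obvious — holds.
(b) consent to enter — not met.
(3): T AND F → false.
Overall = F OR F OR F = false.
Exception (entrant a minor) — not satisfied.
Result: main false OR exception false → false.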